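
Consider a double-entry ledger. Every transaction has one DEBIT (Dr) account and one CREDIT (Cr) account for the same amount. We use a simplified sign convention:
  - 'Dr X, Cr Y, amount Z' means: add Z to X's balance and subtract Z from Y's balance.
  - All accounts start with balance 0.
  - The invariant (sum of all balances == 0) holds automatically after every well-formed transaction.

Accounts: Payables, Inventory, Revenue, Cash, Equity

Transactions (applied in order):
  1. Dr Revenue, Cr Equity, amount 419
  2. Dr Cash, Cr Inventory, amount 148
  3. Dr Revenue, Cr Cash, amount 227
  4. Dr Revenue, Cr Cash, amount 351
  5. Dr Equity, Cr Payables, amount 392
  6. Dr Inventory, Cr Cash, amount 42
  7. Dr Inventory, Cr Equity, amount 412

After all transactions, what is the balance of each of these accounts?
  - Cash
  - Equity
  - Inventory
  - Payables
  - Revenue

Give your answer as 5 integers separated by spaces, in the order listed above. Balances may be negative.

Answer: -472 -439 306 -392 997

Derivation:
After txn 1 (Dr Revenue, Cr Equity, amount 419): Equity=-419 Revenue=419
After txn 2 (Dr Cash, Cr Inventory, amount 148): Cash=148 Equity=-419 Inventory=-148 Revenue=419
After txn 3 (Dr Revenue, Cr Cash, amount 227): Cash=-79 Equity=-419 Inventory=-148 Revenue=646
After txn 4 (Dr Revenue, Cr Cash, amount 351): Cash=-430 Equity=-419 Inventory=-148 Revenue=997
After txn 5 (Dr Equity, Cr Payables, amount 392): Cash=-430 Equity=-27 Inventory=-148 Payables=-392 Revenue=997
After txn 6 (Dr Inventory, Cr Cash, amount 42): Cash=-472 Equity=-27 Inventory=-106 Payables=-392 Revenue=997
After txn 7 (Dr Inventory, Cr Equity, amount 412): Cash=-472 Equity=-439 Inventory=306 Payables=-392 Revenue=997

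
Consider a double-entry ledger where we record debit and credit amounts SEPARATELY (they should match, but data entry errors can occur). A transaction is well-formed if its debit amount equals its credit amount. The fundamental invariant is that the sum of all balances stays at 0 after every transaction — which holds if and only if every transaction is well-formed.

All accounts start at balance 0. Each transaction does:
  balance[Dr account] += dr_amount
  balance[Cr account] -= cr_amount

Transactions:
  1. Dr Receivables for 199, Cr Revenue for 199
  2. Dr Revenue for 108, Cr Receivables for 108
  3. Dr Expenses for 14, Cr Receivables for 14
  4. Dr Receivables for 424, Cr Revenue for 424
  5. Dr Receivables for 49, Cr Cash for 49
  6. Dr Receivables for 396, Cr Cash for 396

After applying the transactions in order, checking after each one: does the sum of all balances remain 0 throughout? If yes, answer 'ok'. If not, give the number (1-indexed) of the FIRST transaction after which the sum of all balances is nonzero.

After txn 1: dr=199 cr=199 sum_balances=0
After txn 2: dr=108 cr=108 sum_balances=0
After txn 3: dr=14 cr=14 sum_balances=0
After txn 4: dr=424 cr=424 sum_balances=0
After txn 5: dr=49 cr=49 sum_balances=0
After txn 6: dr=396 cr=396 sum_balances=0

Answer: ok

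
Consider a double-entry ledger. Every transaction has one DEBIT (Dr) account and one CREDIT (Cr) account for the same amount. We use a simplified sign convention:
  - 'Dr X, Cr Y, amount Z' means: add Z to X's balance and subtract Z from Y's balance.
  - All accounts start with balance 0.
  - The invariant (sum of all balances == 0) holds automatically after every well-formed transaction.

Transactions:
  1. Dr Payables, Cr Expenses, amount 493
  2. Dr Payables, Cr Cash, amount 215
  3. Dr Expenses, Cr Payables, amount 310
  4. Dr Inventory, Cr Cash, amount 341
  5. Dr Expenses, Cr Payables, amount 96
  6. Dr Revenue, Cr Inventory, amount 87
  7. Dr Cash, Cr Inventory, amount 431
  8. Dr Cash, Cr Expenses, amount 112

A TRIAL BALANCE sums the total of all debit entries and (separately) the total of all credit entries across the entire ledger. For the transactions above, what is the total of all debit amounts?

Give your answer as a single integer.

Answer: 2085

Derivation:
Txn 1: debit+=493
Txn 2: debit+=215
Txn 3: debit+=310
Txn 4: debit+=341
Txn 5: debit+=96
Txn 6: debit+=87
Txn 7: debit+=431
Txn 8: debit+=112
Total debits = 2085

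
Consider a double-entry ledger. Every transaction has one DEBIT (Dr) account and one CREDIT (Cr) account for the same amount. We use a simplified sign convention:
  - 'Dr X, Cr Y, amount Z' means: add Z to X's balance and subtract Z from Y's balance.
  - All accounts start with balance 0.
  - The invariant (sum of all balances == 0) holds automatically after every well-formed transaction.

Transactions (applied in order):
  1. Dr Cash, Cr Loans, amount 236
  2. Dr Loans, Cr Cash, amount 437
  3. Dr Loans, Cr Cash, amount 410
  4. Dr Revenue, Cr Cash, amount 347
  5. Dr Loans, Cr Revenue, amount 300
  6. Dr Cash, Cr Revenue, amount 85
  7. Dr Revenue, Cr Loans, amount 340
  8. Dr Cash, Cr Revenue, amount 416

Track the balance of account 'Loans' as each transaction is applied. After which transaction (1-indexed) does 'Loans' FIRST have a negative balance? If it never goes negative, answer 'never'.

Answer: 1

Derivation:
After txn 1: Loans=-236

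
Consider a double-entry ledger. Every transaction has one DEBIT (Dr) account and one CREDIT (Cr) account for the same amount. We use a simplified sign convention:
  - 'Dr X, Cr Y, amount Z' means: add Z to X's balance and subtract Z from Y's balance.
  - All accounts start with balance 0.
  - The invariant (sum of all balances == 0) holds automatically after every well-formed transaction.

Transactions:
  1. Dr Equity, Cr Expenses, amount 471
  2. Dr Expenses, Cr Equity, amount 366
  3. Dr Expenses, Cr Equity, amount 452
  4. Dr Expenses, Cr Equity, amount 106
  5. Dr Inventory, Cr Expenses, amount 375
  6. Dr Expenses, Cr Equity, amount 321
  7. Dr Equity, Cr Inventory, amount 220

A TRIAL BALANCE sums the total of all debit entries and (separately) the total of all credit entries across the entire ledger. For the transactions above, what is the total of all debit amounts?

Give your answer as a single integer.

Answer: 2311

Derivation:
Txn 1: debit+=471
Txn 2: debit+=366
Txn 3: debit+=452
Txn 4: debit+=106
Txn 5: debit+=375
Txn 6: debit+=321
Txn 7: debit+=220
Total debits = 2311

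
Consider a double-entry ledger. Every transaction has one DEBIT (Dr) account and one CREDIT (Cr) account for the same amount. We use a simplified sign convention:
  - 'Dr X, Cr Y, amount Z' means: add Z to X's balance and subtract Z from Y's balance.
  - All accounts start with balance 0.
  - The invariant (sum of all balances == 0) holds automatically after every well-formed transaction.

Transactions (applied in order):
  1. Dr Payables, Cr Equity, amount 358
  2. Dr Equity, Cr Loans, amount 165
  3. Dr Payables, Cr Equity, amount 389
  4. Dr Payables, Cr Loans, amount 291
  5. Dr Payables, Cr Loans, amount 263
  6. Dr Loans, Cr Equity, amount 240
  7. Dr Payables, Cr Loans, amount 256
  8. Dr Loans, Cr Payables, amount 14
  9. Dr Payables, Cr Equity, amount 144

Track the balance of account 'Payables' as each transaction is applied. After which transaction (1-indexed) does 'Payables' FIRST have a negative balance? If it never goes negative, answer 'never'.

Answer: never

Derivation:
After txn 1: Payables=358
After txn 2: Payables=358
After txn 3: Payables=747
After txn 4: Payables=1038
After txn 5: Payables=1301
After txn 6: Payables=1301
After txn 7: Payables=1557
After txn 8: Payables=1543
After txn 9: Payables=1687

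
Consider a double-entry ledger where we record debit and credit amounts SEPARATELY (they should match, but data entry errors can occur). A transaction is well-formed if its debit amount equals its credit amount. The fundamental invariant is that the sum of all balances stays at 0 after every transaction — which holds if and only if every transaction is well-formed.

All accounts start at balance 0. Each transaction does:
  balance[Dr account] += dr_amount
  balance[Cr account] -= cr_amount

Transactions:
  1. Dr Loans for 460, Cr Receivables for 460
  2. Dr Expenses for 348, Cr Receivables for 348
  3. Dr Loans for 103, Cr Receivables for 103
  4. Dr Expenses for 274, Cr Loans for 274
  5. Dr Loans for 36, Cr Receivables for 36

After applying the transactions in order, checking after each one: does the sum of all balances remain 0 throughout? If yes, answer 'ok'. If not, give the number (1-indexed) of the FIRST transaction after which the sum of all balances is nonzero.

Answer: ok

Derivation:
After txn 1: dr=460 cr=460 sum_balances=0
After txn 2: dr=348 cr=348 sum_balances=0
After txn 3: dr=103 cr=103 sum_balances=0
After txn 4: dr=274 cr=274 sum_balances=0
After txn 5: dr=36 cr=36 sum_balances=0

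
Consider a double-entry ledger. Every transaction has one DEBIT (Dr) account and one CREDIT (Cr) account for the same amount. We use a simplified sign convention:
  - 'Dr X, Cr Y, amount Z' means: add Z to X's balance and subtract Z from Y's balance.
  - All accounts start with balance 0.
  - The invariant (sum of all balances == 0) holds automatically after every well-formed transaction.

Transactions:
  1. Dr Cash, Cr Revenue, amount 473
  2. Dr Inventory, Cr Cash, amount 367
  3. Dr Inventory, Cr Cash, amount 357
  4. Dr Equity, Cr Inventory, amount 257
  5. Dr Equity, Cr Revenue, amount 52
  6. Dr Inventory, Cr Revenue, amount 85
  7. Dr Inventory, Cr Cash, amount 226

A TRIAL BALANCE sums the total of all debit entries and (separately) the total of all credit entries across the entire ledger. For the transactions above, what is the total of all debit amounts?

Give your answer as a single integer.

Answer: 1817

Derivation:
Txn 1: debit+=473
Txn 2: debit+=367
Txn 3: debit+=357
Txn 4: debit+=257
Txn 5: debit+=52
Txn 6: debit+=85
Txn 7: debit+=226
Total debits = 1817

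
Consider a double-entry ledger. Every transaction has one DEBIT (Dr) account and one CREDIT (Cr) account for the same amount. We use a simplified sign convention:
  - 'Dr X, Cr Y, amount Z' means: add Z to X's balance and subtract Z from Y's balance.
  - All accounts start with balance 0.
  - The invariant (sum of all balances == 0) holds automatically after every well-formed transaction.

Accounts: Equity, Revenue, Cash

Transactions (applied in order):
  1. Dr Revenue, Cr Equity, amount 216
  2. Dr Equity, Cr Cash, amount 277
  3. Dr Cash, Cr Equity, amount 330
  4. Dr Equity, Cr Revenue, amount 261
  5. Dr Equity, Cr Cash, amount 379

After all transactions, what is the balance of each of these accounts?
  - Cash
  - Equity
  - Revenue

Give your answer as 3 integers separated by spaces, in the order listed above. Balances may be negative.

Answer: -326 371 -45

Derivation:
After txn 1 (Dr Revenue, Cr Equity, amount 216): Equity=-216 Revenue=216
After txn 2 (Dr Equity, Cr Cash, amount 277): Cash=-277 Equity=61 Revenue=216
After txn 3 (Dr Cash, Cr Equity, amount 330): Cash=53 Equity=-269 Revenue=216
After txn 4 (Dr Equity, Cr Revenue, amount 261): Cash=53 Equity=-8 Revenue=-45
After txn 5 (Dr Equity, Cr Cash, amount 379): Cash=-326 Equity=371 Revenue=-45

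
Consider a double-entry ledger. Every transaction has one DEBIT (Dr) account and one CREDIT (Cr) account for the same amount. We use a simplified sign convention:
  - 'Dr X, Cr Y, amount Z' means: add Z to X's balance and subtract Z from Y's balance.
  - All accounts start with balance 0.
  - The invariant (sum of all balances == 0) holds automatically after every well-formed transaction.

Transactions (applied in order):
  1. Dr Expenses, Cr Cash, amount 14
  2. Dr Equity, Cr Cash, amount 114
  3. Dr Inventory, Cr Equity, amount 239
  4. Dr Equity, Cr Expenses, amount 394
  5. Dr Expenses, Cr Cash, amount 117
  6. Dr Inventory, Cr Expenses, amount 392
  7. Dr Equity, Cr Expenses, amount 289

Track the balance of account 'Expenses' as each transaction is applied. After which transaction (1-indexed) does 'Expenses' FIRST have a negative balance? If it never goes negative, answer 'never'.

After txn 1: Expenses=14
After txn 2: Expenses=14
After txn 3: Expenses=14
After txn 4: Expenses=-380

Answer: 4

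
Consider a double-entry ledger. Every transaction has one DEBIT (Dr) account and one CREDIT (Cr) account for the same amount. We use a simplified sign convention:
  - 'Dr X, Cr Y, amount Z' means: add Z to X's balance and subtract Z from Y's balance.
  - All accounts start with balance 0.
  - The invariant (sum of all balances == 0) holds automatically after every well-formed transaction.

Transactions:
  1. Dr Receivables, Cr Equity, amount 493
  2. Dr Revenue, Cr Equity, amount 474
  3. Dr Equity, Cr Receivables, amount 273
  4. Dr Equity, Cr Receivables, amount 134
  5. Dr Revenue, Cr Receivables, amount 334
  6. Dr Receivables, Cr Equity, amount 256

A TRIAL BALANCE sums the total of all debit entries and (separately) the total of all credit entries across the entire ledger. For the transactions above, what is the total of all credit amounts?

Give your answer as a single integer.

Answer: 1964

Derivation:
Txn 1: credit+=493
Txn 2: credit+=474
Txn 3: credit+=273
Txn 4: credit+=134
Txn 5: credit+=334
Txn 6: credit+=256
Total credits = 1964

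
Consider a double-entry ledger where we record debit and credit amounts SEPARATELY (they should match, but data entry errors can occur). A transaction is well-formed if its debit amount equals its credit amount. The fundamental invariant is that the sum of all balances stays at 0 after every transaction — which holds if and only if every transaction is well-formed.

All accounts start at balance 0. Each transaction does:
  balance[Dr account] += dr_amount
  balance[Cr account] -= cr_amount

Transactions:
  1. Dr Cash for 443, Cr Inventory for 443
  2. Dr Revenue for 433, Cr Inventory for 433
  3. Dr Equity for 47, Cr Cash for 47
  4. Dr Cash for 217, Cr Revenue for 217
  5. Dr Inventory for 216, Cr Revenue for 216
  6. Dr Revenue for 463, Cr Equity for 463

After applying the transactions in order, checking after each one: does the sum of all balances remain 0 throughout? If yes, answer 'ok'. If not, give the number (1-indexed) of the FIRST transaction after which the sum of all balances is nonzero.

After txn 1: dr=443 cr=443 sum_balances=0
After txn 2: dr=433 cr=433 sum_balances=0
After txn 3: dr=47 cr=47 sum_balances=0
After txn 4: dr=217 cr=217 sum_balances=0
After txn 5: dr=216 cr=216 sum_balances=0
After txn 6: dr=463 cr=463 sum_balances=0

Answer: ok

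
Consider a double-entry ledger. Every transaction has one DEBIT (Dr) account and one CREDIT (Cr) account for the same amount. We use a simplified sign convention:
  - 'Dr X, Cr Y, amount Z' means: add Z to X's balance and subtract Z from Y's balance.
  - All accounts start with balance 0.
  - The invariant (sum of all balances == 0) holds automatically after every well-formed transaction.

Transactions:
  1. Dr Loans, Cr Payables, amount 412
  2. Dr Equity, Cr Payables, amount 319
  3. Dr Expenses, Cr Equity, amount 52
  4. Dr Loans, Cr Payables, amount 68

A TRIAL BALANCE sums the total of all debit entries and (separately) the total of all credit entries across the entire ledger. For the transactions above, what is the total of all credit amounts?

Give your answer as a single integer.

Txn 1: credit+=412
Txn 2: credit+=319
Txn 3: credit+=52
Txn 4: credit+=68
Total credits = 851

Answer: 851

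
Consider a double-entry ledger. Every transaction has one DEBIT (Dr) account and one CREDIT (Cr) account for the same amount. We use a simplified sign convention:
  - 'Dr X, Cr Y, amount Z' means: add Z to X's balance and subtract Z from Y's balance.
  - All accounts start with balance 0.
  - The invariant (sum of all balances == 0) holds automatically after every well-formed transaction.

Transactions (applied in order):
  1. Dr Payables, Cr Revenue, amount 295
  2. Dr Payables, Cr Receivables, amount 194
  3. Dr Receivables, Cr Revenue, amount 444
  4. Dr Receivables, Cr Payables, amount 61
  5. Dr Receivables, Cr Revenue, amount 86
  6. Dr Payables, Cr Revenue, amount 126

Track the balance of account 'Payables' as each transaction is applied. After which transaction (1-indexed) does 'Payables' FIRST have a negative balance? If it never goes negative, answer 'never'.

After txn 1: Payables=295
After txn 2: Payables=489
After txn 3: Payables=489
After txn 4: Payables=428
After txn 5: Payables=428
After txn 6: Payables=554

Answer: never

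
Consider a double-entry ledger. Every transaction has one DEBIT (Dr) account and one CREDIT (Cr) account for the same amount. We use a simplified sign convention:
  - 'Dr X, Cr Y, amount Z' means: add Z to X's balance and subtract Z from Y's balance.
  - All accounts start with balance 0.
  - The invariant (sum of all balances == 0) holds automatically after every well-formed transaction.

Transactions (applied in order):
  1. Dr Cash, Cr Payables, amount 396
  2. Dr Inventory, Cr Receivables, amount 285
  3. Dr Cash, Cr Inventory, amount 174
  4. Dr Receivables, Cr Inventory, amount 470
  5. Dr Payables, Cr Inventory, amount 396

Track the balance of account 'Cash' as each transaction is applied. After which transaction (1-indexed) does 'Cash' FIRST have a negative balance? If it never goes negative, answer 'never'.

After txn 1: Cash=396
After txn 2: Cash=396
After txn 3: Cash=570
After txn 4: Cash=570
After txn 5: Cash=570

Answer: never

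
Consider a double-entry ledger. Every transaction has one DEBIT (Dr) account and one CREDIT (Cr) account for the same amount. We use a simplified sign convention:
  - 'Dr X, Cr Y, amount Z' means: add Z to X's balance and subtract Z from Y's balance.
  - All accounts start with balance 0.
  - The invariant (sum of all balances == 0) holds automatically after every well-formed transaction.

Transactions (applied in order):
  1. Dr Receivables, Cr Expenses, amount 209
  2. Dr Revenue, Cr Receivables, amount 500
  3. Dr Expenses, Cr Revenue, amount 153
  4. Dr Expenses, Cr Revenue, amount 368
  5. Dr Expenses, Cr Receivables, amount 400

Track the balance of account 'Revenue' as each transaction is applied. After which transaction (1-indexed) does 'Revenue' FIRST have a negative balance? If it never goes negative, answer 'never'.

After txn 1: Revenue=0
After txn 2: Revenue=500
After txn 3: Revenue=347
After txn 4: Revenue=-21

Answer: 4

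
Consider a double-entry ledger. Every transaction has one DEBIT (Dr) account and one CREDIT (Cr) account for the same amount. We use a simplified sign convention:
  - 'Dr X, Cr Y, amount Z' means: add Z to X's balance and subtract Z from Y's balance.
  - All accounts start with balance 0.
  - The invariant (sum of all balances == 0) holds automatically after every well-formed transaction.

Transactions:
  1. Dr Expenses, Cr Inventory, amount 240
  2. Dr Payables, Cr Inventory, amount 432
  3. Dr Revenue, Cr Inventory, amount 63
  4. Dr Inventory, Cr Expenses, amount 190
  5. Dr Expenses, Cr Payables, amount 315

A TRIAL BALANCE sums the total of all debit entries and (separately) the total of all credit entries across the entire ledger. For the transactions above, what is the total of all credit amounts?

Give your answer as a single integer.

Answer: 1240

Derivation:
Txn 1: credit+=240
Txn 2: credit+=432
Txn 3: credit+=63
Txn 4: credit+=190
Txn 5: credit+=315
Total credits = 1240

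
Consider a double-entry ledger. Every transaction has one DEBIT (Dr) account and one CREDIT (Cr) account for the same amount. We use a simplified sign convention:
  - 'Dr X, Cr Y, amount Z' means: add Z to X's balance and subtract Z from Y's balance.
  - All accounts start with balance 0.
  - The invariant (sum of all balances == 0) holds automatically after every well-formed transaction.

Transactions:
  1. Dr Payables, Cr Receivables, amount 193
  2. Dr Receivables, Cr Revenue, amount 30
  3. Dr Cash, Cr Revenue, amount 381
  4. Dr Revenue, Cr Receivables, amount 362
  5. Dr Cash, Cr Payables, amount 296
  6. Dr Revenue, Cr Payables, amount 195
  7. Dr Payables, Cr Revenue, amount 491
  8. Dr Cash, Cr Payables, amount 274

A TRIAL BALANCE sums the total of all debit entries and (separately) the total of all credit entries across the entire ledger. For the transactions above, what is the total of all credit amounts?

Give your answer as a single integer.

Answer: 2222

Derivation:
Txn 1: credit+=193
Txn 2: credit+=30
Txn 3: credit+=381
Txn 4: credit+=362
Txn 5: credit+=296
Txn 6: credit+=195
Txn 7: credit+=491
Txn 8: credit+=274
Total credits = 2222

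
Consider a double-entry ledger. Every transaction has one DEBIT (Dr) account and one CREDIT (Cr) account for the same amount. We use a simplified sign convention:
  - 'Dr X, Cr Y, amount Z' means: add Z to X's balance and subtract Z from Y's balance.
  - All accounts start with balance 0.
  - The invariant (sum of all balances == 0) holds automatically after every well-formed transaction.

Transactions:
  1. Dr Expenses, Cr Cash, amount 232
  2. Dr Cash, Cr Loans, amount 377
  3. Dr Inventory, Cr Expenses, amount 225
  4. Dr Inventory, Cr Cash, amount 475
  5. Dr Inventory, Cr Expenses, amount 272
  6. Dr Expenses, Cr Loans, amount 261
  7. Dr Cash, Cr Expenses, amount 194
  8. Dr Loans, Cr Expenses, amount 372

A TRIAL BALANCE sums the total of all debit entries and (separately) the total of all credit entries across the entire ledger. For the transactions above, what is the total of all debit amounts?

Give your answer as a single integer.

Answer: 2408

Derivation:
Txn 1: debit+=232
Txn 2: debit+=377
Txn 3: debit+=225
Txn 4: debit+=475
Txn 5: debit+=272
Txn 6: debit+=261
Txn 7: debit+=194
Txn 8: debit+=372
Total debits = 2408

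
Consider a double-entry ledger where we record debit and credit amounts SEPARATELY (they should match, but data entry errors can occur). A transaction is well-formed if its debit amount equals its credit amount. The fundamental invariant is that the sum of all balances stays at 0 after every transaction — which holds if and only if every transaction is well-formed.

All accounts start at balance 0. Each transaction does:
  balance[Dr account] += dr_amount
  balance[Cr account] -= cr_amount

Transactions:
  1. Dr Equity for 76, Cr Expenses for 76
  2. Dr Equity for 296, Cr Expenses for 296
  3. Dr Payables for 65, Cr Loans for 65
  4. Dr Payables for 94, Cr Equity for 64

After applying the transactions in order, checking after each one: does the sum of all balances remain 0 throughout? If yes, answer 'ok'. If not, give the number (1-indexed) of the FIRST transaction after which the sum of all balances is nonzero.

After txn 1: dr=76 cr=76 sum_balances=0
After txn 2: dr=296 cr=296 sum_balances=0
After txn 3: dr=65 cr=65 sum_balances=0
After txn 4: dr=94 cr=64 sum_balances=30

Answer: 4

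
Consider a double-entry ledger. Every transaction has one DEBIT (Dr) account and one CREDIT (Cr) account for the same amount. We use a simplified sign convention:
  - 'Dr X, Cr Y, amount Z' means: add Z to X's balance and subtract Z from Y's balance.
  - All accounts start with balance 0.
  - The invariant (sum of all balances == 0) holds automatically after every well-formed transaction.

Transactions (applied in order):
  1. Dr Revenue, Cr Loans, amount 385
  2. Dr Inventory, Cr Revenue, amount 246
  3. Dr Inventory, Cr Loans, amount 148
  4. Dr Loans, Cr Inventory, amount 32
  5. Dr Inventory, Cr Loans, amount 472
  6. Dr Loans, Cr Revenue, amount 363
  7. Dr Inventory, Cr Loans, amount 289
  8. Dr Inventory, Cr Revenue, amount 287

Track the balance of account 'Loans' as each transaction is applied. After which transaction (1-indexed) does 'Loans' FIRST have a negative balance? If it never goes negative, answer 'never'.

Answer: 1

Derivation:
After txn 1: Loans=-385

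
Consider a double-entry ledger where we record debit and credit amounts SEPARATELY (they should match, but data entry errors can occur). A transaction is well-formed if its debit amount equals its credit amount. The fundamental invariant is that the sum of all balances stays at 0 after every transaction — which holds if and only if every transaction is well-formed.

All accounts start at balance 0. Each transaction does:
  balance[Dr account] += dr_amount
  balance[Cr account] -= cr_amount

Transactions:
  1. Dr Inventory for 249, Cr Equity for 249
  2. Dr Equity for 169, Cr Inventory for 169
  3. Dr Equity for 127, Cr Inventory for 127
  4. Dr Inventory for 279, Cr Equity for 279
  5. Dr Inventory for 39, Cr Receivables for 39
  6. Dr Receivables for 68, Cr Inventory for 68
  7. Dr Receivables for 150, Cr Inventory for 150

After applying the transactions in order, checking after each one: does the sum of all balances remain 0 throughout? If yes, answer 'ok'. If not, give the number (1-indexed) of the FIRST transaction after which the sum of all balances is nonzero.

Answer: ok

Derivation:
After txn 1: dr=249 cr=249 sum_balances=0
After txn 2: dr=169 cr=169 sum_balances=0
After txn 3: dr=127 cr=127 sum_balances=0
After txn 4: dr=279 cr=279 sum_balances=0
After txn 5: dr=39 cr=39 sum_balances=0
After txn 6: dr=68 cr=68 sum_balances=0
After txn 7: dr=150 cr=150 sum_balances=0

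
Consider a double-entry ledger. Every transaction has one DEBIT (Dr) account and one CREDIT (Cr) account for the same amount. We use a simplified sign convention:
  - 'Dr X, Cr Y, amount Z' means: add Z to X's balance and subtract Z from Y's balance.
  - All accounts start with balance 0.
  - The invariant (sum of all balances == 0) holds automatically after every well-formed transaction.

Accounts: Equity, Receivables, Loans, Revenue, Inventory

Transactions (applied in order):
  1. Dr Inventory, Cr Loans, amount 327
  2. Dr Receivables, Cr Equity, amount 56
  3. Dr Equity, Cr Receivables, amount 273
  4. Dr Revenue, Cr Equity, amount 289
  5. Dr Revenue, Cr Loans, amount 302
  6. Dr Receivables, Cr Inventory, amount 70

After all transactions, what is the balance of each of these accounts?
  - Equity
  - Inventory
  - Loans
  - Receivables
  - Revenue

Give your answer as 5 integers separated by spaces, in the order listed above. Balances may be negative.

Answer: -72 257 -629 -147 591

Derivation:
After txn 1 (Dr Inventory, Cr Loans, amount 327): Inventory=327 Loans=-327
After txn 2 (Dr Receivables, Cr Equity, amount 56): Equity=-56 Inventory=327 Loans=-327 Receivables=56
After txn 3 (Dr Equity, Cr Receivables, amount 273): Equity=217 Inventory=327 Loans=-327 Receivables=-217
After txn 4 (Dr Revenue, Cr Equity, amount 289): Equity=-72 Inventory=327 Loans=-327 Receivables=-217 Revenue=289
After txn 5 (Dr Revenue, Cr Loans, amount 302): Equity=-72 Inventory=327 Loans=-629 Receivables=-217 Revenue=591
After txn 6 (Dr Receivables, Cr Inventory, amount 70): Equity=-72 Inventory=257 Loans=-629 Receivables=-147 Revenue=591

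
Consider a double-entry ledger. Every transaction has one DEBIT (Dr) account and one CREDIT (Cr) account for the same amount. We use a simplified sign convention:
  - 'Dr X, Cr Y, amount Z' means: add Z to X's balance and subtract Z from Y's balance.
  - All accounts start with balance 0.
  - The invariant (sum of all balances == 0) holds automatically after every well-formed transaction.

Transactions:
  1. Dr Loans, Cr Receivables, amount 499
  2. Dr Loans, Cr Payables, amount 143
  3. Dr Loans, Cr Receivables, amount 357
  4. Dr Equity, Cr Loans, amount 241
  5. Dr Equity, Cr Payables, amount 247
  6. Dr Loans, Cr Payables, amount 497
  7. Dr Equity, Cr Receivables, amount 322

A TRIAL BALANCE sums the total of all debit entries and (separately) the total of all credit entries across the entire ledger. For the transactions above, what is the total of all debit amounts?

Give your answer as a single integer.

Answer: 2306

Derivation:
Txn 1: debit+=499
Txn 2: debit+=143
Txn 3: debit+=357
Txn 4: debit+=241
Txn 5: debit+=247
Txn 6: debit+=497
Txn 7: debit+=322
Total debits = 2306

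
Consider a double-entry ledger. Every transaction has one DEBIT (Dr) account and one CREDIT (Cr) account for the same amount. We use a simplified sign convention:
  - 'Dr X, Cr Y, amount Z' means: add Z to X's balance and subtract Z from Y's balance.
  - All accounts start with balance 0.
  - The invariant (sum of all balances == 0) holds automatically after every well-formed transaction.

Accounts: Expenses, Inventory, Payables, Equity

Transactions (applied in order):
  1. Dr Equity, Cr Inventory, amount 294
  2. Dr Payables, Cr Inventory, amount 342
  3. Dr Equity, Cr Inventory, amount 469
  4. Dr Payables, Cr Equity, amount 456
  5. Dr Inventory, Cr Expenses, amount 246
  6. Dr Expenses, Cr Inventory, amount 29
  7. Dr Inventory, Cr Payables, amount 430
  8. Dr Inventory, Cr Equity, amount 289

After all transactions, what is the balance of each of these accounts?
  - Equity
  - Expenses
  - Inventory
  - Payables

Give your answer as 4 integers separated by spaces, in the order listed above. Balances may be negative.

Answer: 18 -217 -169 368

Derivation:
After txn 1 (Dr Equity, Cr Inventory, amount 294): Equity=294 Inventory=-294
After txn 2 (Dr Payables, Cr Inventory, amount 342): Equity=294 Inventory=-636 Payables=342
After txn 3 (Dr Equity, Cr Inventory, amount 469): Equity=763 Inventory=-1105 Payables=342
After txn 4 (Dr Payables, Cr Equity, amount 456): Equity=307 Inventory=-1105 Payables=798
After txn 5 (Dr Inventory, Cr Expenses, amount 246): Equity=307 Expenses=-246 Inventory=-859 Payables=798
After txn 6 (Dr Expenses, Cr Inventory, amount 29): Equity=307 Expenses=-217 Inventory=-888 Payables=798
After txn 7 (Dr Inventory, Cr Payables, amount 430): Equity=307 Expenses=-217 Inventory=-458 Payables=368
After txn 8 (Dr Inventory, Cr Equity, amount 289): Equity=18 Expenses=-217 Inventory=-169 Payables=368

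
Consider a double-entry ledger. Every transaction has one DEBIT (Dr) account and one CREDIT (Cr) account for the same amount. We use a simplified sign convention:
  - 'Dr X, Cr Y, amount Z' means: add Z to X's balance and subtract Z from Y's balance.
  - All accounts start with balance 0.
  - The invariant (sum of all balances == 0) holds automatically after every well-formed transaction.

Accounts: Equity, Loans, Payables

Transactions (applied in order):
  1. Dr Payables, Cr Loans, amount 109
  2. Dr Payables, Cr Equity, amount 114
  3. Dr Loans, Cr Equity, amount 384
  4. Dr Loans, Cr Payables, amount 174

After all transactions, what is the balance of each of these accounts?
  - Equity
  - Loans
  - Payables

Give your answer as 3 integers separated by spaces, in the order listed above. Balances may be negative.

Answer: -498 449 49

Derivation:
After txn 1 (Dr Payables, Cr Loans, amount 109): Loans=-109 Payables=109
After txn 2 (Dr Payables, Cr Equity, amount 114): Equity=-114 Loans=-109 Payables=223
After txn 3 (Dr Loans, Cr Equity, amount 384): Equity=-498 Loans=275 Payables=223
After txn 4 (Dr Loans, Cr Payables, amount 174): Equity=-498 Loans=449 Payables=49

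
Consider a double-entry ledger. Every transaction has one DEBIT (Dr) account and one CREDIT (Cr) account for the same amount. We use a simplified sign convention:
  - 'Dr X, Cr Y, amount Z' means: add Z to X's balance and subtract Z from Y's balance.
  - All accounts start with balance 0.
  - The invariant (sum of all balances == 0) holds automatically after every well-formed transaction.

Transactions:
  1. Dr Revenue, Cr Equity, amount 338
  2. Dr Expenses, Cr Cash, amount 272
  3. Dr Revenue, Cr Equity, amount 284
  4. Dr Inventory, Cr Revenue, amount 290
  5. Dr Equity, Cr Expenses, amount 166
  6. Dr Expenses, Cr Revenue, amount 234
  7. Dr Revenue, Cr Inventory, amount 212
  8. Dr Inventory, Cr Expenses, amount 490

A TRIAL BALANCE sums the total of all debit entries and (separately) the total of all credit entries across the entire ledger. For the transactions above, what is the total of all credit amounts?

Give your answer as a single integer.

Txn 1: credit+=338
Txn 2: credit+=272
Txn 3: credit+=284
Txn 4: credit+=290
Txn 5: credit+=166
Txn 6: credit+=234
Txn 7: credit+=212
Txn 8: credit+=490
Total credits = 2286

Answer: 2286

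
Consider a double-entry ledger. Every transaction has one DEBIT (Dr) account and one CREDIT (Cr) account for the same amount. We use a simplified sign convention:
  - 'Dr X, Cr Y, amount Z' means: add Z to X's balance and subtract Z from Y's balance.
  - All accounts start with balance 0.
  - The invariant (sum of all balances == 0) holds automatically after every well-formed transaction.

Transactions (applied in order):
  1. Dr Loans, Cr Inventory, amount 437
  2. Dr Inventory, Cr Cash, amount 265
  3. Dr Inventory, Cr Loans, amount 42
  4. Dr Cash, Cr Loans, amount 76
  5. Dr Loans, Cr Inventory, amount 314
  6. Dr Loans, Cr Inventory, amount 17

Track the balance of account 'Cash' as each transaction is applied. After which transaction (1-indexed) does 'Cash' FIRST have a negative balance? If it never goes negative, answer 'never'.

Answer: 2

Derivation:
After txn 1: Cash=0
After txn 2: Cash=-265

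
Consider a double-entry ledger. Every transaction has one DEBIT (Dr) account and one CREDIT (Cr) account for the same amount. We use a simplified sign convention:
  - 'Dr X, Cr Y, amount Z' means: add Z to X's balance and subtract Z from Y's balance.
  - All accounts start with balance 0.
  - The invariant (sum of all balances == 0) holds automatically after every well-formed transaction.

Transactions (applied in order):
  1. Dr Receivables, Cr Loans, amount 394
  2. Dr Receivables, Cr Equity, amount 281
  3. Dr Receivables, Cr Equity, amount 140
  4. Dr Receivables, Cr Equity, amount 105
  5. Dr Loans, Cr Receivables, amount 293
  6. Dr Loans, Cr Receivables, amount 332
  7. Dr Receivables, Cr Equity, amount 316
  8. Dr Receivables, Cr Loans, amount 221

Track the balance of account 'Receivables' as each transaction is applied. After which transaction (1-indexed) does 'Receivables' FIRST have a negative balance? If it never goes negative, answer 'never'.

After txn 1: Receivables=394
After txn 2: Receivables=675
After txn 3: Receivables=815
After txn 4: Receivables=920
After txn 5: Receivables=627
After txn 6: Receivables=295
After txn 7: Receivables=611
After txn 8: Receivables=832

Answer: never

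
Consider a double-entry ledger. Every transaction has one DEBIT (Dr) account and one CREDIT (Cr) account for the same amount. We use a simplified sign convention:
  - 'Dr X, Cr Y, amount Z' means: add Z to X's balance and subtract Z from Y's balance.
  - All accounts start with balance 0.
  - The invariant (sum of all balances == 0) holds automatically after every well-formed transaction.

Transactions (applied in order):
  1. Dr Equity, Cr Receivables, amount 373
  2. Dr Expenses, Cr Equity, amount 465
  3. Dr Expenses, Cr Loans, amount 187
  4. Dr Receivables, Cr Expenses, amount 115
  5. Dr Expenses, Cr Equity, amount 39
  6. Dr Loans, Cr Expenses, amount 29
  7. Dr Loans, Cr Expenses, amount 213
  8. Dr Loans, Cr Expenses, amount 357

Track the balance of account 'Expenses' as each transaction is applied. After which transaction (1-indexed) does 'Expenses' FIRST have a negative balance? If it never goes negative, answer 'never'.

After txn 1: Expenses=0
After txn 2: Expenses=465
After txn 3: Expenses=652
After txn 4: Expenses=537
After txn 5: Expenses=576
After txn 6: Expenses=547
After txn 7: Expenses=334
After txn 8: Expenses=-23

Answer: 8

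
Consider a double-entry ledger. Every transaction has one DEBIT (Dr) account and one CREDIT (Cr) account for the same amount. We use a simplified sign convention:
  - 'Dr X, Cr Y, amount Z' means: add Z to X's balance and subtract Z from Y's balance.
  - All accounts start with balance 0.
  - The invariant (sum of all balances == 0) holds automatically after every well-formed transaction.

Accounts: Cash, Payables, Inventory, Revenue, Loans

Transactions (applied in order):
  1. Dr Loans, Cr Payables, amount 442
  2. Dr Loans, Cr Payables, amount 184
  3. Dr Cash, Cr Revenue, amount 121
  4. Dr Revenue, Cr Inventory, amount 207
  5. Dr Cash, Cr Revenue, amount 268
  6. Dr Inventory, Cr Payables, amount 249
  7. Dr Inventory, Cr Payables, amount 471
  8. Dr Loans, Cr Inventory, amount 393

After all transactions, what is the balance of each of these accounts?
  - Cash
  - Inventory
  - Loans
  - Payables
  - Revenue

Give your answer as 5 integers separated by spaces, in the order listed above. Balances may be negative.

Answer: 389 120 1019 -1346 -182

Derivation:
After txn 1 (Dr Loans, Cr Payables, amount 442): Loans=442 Payables=-442
After txn 2 (Dr Loans, Cr Payables, amount 184): Loans=626 Payables=-626
After txn 3 (Dr Cash, Cr Revenue, amount 121): Cash=121 Loans=626 Payables=-626 Revenue=-121
After txn 4 (Dr Revenue, Cr Inventory, amount 207): Cash=121 Inventory=-207 Loans=626 Payables=-626 Revenue=86
After txn 5 (Dr Cash, Cr Revenue, amount 268): Cash=389 Inventory=-207 Loans=626 Payables=-626 Revenue=-182
After txn 6 (Dr Inventory, Cr Payables, amount 249): Cash=389 Inventory=42 Loans=626 Payables=-875 Revenue=-182
After txn 7 (Dr Inventory, Cr Payables, amount 471): Cash=389 Inventory=513 Loans=626 Payables=-1346 Revenue=-182
After txn 8 (Dr Loans, Cr Inventory, amount 393): Cash=389 Inventory=120 Loans=1019 Payables=-1346 Revenue=-182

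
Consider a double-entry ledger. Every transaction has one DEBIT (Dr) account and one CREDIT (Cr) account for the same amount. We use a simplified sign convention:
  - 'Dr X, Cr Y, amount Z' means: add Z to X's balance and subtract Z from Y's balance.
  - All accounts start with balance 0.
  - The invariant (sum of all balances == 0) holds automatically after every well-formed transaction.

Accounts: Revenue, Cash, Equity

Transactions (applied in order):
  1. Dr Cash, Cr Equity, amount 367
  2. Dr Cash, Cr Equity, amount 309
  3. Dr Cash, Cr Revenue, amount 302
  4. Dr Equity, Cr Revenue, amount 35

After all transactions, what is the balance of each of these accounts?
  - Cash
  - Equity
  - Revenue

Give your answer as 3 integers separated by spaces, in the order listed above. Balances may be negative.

Answer: 978 -641 -337

Derivation:
After txn 1 (Dr Cash, Cr Equity, amount 367): Cash=367 Equity=-367
After txn 2 (Dr Cash, Cr Equity, amount 309): Cash=676 Equity=-676
After txn 3 (Dr Cash, Cr Revenue, amount 302): Cash=978 Equity=-676 Revenue=-302
After txn 4 (Dr Equity, Cr Revenue, amount 35): Cash=978 Equity=-641 Revenue=-337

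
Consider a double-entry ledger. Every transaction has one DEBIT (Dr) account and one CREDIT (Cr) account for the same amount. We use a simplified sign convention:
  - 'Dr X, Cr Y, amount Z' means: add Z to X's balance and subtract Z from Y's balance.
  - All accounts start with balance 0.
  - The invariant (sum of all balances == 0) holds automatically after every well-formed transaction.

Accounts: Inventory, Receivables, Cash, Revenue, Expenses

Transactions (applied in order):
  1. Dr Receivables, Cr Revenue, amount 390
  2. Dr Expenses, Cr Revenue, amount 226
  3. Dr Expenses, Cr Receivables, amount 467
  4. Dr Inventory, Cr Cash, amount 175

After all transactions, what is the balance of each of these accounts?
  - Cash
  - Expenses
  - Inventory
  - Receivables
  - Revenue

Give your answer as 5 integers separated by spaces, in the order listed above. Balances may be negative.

After txn 1 (Dr Receivables, Cr Revenue, amount 390): Receivables=390 Revenue=-390
After txn 2 (Dr Expenses, Cr Revenue, amount 226): Expenses=226 Receivables=390 Revenue=-616
After txn 3 (Dr Expenses, Cr Receivables, amount 467): Expenses=693 Receivables=-77 Revenue=-616
After txn 4 (Dr Inventory, Cr Cash, amount 175): Cash=-175 Expenses=693 Inventory=175 Receivables=-77 Revenue=-616

Answer: -175 693 175 -77 -616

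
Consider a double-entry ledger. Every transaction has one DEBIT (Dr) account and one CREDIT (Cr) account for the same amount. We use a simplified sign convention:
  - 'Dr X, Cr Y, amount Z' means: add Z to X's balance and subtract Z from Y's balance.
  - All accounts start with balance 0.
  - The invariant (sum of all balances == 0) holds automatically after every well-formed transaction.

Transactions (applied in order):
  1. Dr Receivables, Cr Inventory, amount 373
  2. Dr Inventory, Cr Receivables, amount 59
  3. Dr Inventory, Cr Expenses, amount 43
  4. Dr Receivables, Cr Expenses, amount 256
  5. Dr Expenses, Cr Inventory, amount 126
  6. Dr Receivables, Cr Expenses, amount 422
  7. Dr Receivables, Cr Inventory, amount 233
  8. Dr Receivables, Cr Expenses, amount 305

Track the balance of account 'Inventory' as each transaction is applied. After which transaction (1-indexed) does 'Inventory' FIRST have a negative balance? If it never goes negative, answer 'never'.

Answer: 1

Derivation:
After txn 1: Inventory=-373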